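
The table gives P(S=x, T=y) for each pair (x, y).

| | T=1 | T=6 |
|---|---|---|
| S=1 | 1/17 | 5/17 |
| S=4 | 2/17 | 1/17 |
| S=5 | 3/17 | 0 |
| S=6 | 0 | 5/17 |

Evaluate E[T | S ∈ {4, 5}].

11/6

P(S ∈ {4, 5}) = 6/17.
Σ T·P over the event = 1·(2/17) + 6·(1/17) + 1·(3/17) = 11/17.
E[T | S ∈ {4, 5}] = (11/17) / (6/17) = 11/6.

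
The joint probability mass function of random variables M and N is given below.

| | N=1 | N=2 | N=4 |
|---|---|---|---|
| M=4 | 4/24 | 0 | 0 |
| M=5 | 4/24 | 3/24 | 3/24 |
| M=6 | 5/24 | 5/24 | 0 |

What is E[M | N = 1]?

P(N = 1) = 13/24.
Σ M·P over the event = 4·(4/24) + 5·(4/24) + 6·(5/24) = 11/4.
E[M | N = 1] = (11/4) / (13/24) = 66/13.

66/13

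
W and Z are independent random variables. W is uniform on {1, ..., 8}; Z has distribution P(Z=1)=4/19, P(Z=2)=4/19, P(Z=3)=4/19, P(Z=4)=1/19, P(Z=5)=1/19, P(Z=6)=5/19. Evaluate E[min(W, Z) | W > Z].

227/89

P(W > Z) = 89/152.
Summing min(W,Z)·P(x,y) over outcomes with W > Z gives 227/152.
E[min(W, Z) | W > Z] = (227/152) / (89/152) = 227/89.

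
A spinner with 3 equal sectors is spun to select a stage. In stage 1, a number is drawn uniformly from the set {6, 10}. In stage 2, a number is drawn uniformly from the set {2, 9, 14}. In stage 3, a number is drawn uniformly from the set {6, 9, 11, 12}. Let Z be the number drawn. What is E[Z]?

155/18

E[Z | stage 1] = (6+10)/2 = 8.
E[Z | stage 2] = (2+9+14)/3 = 25/3.
E[Z | stage 3] = (6+9+11+12)/4 = 19/2.
E[Z] = (1/3)·(8) + (1/3)·(25/3) + (1/3)·(19/2) = 155/18.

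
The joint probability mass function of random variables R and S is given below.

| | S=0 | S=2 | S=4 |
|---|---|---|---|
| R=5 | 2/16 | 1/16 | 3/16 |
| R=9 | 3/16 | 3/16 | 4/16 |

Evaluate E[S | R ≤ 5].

7/3

P(R ≤ 5) = 3/8.
Σ S·P over the event = 0·(2/16) + 2·(1/16) + 4·(3/16) = 7/8.
E[S | R ≤ 5] = (7/8) / (3/8) = 7/3.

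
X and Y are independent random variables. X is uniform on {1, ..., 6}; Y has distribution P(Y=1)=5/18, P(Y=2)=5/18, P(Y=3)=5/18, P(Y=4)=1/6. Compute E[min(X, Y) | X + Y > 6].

115/42

P(X + Y > 6) = 7/18.
Summing min(X,Y)·P(x,y) over outcomes with X + Y > 6 gives 115/108.
E[min(X, Y) | X + Y > 6] = (115/108) / (7/18) = 115/42.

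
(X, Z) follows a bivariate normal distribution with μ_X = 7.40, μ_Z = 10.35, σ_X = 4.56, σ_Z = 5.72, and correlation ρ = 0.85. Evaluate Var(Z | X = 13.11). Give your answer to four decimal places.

9.0794

Var(Z | X=x) = (1 − ρ²)·σ_Z².
Var(Z | X=13.11) = (5.72)²·(1 − (0.85)²) = 32.7184·0.2775 = 9.0794.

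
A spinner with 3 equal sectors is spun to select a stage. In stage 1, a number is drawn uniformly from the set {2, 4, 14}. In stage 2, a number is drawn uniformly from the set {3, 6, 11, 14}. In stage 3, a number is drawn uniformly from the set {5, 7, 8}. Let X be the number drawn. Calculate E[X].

131/18

E[X | stage 1] = (2+4+14)/3 = 20/3.
E[X | stage 2] = (3+6+11+14)/4 = 17/2.
E[X | stage 3] = (5+7+8)/3 = 20/3.
E[X] = (1/3)·(20/3) + (1/3)·(17/2) + (1/3)·(20/3) = 131/18.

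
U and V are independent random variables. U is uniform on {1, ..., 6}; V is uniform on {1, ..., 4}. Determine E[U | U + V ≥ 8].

P(U + V ≥ 8) = 1/4.
Summing U·P(x,y) over outcomes with U + V ≥ 8 gives 4/3.
E[U | U + V ≥ 8] = (4/3) / (1/4) = 16/3.

16/3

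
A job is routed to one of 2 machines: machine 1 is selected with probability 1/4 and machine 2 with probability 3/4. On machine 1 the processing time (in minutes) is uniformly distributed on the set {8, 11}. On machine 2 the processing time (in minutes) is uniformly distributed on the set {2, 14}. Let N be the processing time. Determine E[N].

67/8

E[N | machine 1] = (8+11)/2 = 19/2.
E[N | machine 2] = (2+14)/2 = 8.
E[N] = (1/4)·(19/2) + (3/4)·(8) = 67/8.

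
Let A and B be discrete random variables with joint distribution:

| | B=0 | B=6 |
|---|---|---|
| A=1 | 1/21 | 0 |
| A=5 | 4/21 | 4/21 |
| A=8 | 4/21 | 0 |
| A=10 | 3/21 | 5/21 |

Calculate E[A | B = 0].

P(B = 0) = 4/7.
Σ A·P over the event = 1·(1/21) + 5·(4/21) + 8·(4/21) + 10·(3/21) = 83/21.
E[A | B = 0] = (83/21) / (4/7) = 83/12.

83/12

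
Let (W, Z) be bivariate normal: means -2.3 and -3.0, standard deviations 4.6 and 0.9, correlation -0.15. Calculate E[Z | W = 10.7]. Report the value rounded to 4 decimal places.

-3.3815

For a bivariate normal, E[Z | W=x] = μ_Z + ρ·(σ_Z/σ_W)·(x − μ_W).
E[Z | W=10.7] = -3.0 + (-0.15)·(0.9/4.6)·(10.7 − (-2.3)) = -3.0 + (-0.029348)·(13) = -3.3815.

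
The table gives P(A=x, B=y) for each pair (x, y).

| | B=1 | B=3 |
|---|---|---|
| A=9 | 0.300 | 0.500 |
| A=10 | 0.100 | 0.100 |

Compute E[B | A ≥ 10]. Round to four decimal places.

2.0000

P(A ≥ 10) = 0.200.
Σ B·P over the event = 1·(0.100) + 3·(0.100) = 0.400.
E[B | A ≥ 10] = (0.400) / (0.200) = 2.0000.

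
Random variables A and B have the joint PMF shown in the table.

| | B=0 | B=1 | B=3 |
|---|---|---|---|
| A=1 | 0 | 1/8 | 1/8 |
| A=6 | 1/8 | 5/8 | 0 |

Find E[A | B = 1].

P(B = 1) = 3/4.
Σ A·P over the event = 1·(1/8) + 6·(5/8) = 31/8.
E[A | B = 1] = (31/8) / (3/4) = 31/6.

31/6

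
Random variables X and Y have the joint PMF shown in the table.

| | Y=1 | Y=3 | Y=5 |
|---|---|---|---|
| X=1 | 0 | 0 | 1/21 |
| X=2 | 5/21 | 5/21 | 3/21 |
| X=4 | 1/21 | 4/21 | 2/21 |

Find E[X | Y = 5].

P(Y = 5) = 2/7.
Σ X·P over the event = 1·(1/21) + 2·(3/21) + 4·(2/21) = 5/7.
E[X | Y = 5] = (5/7) / (2/7) = 5/2.

5/2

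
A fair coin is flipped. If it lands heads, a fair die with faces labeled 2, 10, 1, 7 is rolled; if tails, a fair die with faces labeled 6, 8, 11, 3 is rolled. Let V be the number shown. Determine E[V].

E[V | heads] = (2+10+1+7)/4 = 5.
E[V | tails] = (6+8+11+3)/4 = 7.
E[V] = (1/2)·(5) + (1/2)·(7) = 6.

6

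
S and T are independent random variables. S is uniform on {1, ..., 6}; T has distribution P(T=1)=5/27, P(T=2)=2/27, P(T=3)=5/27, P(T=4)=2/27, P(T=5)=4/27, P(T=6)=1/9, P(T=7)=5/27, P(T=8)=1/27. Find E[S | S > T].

257/56

P(S > T) = 28/81.
Summing S·P(x,y) over outcomes with S > T gives 257/162.
E[S | S > T] = (257/162) / (28/81) = 257/56.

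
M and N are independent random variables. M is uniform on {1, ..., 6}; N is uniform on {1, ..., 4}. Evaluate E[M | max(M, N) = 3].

12/5

Outcomes with max(M, N) = 3: (1,3), (2,3), (3,1), (3,2), (3,3), each with probability 1/24.
E[M | max(M, N) = 3] = (1 + 2 + 3 + 3 + 3) / 5 = 12/5.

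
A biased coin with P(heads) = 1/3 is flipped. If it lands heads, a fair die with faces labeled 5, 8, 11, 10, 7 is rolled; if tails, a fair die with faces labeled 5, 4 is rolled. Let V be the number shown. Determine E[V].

E[V | heads] = (5+8+11+10+7)/5 = 41/5.
E[V | tails] = (5+4)/2 = 9/2.
E[V] = (1/3)·(41/5) + (2/3)·(9/2) = 86/15.

86/15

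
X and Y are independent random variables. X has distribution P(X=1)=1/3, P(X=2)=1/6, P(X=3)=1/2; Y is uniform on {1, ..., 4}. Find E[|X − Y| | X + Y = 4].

P(X + Y = 4) = 1/4.
Summing |X−Y|·P(x,y) over outcomes with X + Y = 4 gives 5/12.
E[|X − Y| | X + Y = 4] = (5/12) / (1/4) = 5/3.

5/3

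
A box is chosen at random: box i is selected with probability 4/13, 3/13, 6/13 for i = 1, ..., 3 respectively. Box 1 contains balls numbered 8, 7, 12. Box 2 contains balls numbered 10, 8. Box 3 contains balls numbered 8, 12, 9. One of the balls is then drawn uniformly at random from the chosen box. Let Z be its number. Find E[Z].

E[Z | box 1] = (8+7+12)/3 = 9.
E[Z | box 2] = (10+8)/2 = 9.
E[Z | box 3] = (8+12+9)/3 = 29/3.
E[Z] = (4/13)·(9) + (3/13)·(9) + (6/13)·(29/3) = 121/13.

121/13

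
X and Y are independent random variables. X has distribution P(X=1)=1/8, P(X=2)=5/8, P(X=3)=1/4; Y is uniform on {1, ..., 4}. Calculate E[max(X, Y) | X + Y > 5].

P(X + Y > 5) = 9/32.
Summing max(X,Y)·P(x,y) over outcomes with X + Y > 5 gives 17/16.
E[max(X, Y) | X + Y > 5] = (17/16) / (9/32) = 34/9.

34/9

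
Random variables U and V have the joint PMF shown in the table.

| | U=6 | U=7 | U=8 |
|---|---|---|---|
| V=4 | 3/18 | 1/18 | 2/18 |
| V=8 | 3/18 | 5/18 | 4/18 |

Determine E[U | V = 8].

P(V = 8) = 2/3.
Σ U·P over the event = 6·(3/18) + 7·(5/18) + 8·(4/18) = 85/18.
E[U | V = 8] = (85/18) / (2/3) = 85/12.

85/12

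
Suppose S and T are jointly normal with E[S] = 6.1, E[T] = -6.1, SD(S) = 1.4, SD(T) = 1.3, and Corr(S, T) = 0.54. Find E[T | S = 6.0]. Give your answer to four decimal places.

-6.1501

E[T | S=x] = μ_T + ρ(σ_T/σ_S)(x − μ_S) for jointly normal variables.
E[T | S=6.0] = -6.1 + (0.54)·(1.3/1.4)·(6.0 − (6.1)) = -6.1 + (0.50143)·(-0.1) = -6.1501.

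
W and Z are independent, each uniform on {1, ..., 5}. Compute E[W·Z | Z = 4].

12

P(Z = 4) = 1/5.
Summing WZ·P(x,y) over outcomes with Z = 4 gives 12/5.
E[W·Z | Z = 4] = (12/5) / (1/5) = 12.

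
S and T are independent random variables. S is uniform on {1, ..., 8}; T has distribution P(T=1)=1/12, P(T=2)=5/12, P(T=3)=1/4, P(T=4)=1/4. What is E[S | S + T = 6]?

P(S + T = 6) = 1/8.
Summing S·P(x,y) over outcomes with S + T = 6 gives 5/12.
E[S | S + T = 6] = (5/12) / (1/8) = 10/3.

10/3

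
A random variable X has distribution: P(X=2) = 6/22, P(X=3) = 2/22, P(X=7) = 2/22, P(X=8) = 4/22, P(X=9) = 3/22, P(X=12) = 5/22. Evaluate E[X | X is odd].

47/7

P(X is odd) = 7/22.
Σ over the event: 3·1/11 + 7·1/11 + 9·3/22 = 47/22.
E[X | X is odd] = (47/22) / (7/22) = 47/7.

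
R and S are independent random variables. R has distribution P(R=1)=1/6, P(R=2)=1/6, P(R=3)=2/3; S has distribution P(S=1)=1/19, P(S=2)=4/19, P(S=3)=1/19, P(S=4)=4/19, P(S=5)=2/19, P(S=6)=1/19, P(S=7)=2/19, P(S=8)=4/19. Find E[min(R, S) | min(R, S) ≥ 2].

118/45

P(min(R, S) ≥ 2) = 15/19.
Summing min(R,S)·P(x,y) over outcomes with min(R, S) ≥ 2 gives 118/57.
E[min(R, S) | min(R, S) ≥ 2] = (118/57) / (15/19) = 118/45.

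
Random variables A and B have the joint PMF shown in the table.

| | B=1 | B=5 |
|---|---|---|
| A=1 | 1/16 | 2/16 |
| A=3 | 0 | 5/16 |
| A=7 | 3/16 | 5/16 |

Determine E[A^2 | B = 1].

37

P(B = 1) = 1/4.
Σ A^2·P over the event = 1·(1/16) + 49·(3/16) = 37/4.
E[A^2 | B = 1] = (37/4) / (1/4) = 37.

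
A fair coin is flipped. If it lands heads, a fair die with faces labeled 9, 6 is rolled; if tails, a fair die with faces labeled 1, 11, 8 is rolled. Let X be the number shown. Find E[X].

85/12

E[X | heads] = (9+6)/2 = 15/2.
E[X | tails] = (1+11+8)/3 = 20/3.
E[X] = (1/2)·(15/2) + (1/2)·(20/3) = 85/12.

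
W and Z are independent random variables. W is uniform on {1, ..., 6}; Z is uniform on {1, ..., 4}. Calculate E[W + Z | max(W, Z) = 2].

Outcomes with max(W, Z) = 2: (1,2), (2,1), (2,2), each with probability 1/24.
E[W + Z | max(W, Z) = 2] = (3 + 3 + 4) / 3 = 10/3.

10/3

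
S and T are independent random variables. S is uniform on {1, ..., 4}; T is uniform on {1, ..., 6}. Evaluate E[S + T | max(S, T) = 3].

Outcomes with max(S, T) = 3: (1,3), (2,3), (3,1), (3,2), (3,3), each with probability 1/24.
E[S + T | max(S, T) = 3] = (4 + 5 + 4 + 5 + 6) / 5 = 24/5.

24/5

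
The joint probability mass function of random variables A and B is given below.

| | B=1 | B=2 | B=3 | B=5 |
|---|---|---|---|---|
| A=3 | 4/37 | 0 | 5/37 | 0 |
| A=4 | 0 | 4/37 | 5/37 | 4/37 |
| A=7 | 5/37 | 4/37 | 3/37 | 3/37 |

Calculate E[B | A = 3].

P(A = 3) = 9/37.
Summing B·P(A=x,B=y) over the conditioning event gives 19/37.
E[B | A = 3] = (19/37) / (9/37) = 19/9.

19/9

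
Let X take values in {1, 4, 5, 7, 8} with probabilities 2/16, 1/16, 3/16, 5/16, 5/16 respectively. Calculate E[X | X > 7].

8

P(X > 7) = 5/16.
Σ over the event: 8·5/16 = 5/2.
E[X | X > 7] = (5/2) / (5/16) = 8.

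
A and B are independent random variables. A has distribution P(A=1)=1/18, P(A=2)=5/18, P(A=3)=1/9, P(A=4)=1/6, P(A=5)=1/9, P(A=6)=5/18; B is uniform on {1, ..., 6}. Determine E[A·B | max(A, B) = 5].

295/21

P(max(A, B) = 5) = 7/36.
Summing AB·P(x,y) over outcomes with max(A, B) = 5 gives 295/108.
E[A·B | max(A, B) = 5] = (295/108) / (7/36) = 295/21.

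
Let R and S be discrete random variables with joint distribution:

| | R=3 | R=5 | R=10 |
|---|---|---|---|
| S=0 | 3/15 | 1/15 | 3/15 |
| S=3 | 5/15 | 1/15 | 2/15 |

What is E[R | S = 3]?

5

P(S = 3) = 8/15.
Σ R·P over the event = 3·(5/15) + 5·(1/15) + 10·(2/15) = 8/3.
E[R | S = 3] = (8/3) / (8/15) = 5.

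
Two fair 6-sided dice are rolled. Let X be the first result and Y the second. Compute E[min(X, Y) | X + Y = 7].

2

P(X + Y = 7) = 1/6.
Summing min(X,Y)·P(x,y) over outcomes with X + Y = 7 gives 1/3.
E[min(X, Y) | X + Y = 7] = (1/3) / (1/6) = 2.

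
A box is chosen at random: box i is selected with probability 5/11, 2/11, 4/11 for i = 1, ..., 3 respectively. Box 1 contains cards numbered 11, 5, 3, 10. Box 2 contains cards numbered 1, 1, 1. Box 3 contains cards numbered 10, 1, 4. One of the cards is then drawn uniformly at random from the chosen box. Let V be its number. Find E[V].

233/44

E[V | box 1] = (11+5+3+10)/4 = 29/4.
E[V | box 2] = (1+1+1)/3 = 1.
E[V | box 3] = (10+1+4)/3 = 5.
By the law of total expectation,
E[V] = (5/11)·(29/4) + (2/11)·(1) + (4/11)·(5) = 233/44.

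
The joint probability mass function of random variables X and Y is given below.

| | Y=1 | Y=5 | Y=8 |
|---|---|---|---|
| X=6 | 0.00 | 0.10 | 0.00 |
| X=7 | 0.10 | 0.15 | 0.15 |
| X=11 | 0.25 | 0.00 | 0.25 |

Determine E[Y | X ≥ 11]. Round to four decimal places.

4.5000

P(X ≥ 11) = 0.50.
Σ Y·P over the event = 1·(0.25) + 8·(0.25) = 2.25.
E[Y | X ≥ 11] = (2.25) / (0.50) = 4.5000.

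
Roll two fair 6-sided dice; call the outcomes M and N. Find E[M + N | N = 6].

19/2

Outcomes with N = 6: (1,6), (2,6), (3,6), (4,6), (5,6), (6,6), each with probability 1/36.
E[M + N | N = 6] = (7 + 8 + 9 + 10 + 11 + 12) / 6 = 19/2.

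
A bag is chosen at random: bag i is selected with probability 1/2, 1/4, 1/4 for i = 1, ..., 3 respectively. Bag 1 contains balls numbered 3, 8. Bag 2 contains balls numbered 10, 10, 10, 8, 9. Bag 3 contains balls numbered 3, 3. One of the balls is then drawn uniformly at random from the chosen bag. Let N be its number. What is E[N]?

E[N | bag 1] = (3+8)/2 = 11/2.
E[N | bag 2] = (10+10+10+8+9)/5 = 47/5.
E[N | bag 3] = (3+3)/2 = 3.
E[N] = (1/2)·(11/2) + (1/4)·(47/5) + (1/4)·(3) = 117/20.

117/20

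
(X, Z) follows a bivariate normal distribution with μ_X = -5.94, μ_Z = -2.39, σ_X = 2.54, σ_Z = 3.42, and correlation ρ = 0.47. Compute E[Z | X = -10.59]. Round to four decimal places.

E[Z | X=x] = μ_Z + ρ(σ_Z/σ_X)(x − μ_X) for jointly normal variables.
E[Z | X=-10.59] = -2.39 + (0.47)·(3.42/2.54)·(-10.59 − (-5.94)) = -2.39 + (0.63283)·(-4.65) = -5.3327.

-5.3327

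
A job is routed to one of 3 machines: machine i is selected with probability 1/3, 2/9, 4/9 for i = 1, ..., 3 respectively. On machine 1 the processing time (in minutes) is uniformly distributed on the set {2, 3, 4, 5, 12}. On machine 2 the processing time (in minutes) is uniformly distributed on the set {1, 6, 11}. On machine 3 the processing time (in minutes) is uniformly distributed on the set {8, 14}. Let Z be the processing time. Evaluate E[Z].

358/45

E[Z | machine 1] = (2+3+4+5+12)/5 = 26/5.
E[Z | machine 2] = (1+6+11)/3 = 6.
E[Z | machine 3] = (8+14)/2 = 11.
E[Z] = (1/3)·(26/5) + (2/9)·(6) + (4/9)·(11) = 358/45.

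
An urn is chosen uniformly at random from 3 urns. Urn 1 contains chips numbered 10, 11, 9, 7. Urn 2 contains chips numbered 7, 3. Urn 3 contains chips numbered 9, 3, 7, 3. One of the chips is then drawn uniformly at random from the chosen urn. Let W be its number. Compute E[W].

79/12

E[W | urn 1] = (10+11+9+7)/4 = 37/4.
E[W | urn 2] = (7+3)/2 = 5.
E[W | urn 3] = (9+3+7+3)/4 = 11/2.
E[W] = (1/3)·(37/4) + (1/3)·(5) + (1/3)·(11/2) = 79/12.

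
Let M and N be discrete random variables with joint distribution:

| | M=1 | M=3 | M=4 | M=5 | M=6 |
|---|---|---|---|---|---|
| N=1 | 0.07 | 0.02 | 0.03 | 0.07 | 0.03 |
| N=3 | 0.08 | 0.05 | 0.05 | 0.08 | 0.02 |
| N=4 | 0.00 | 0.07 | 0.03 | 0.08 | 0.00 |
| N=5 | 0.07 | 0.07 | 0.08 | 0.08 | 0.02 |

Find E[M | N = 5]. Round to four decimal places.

P(N = 5) = 0.32.
Σ M·P over the event = 1·(0.07) + 3·(0.07) + 4·(0.08) + 5·(0.08) + 6·(0.02) = 1.12.
E[M | N = 5] = (1.12) / (0.32) = 3.5000.

3.5000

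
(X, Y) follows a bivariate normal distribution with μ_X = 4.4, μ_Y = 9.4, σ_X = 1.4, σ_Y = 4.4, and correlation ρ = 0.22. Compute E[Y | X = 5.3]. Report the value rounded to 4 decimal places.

10.0223

E[Y | X=x] = μ_Y + ρ(σ_Y/σ_X)(x − μ_X) for jointly normal variables.
E[Y | X=5.3] = 9.4 + (0.22)·(4.4/1.4)·(5.3 − (4.4)) = 9.4 + (0.69143)·(0.9) = 10.0223.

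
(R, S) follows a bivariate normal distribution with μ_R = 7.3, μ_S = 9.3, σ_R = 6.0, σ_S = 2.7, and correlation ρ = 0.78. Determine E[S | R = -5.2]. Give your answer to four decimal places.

4.9125

For a bivariate normal, E[S | R=x] = μ_S + ρ·(σ_S/σ_R)·(x − μ_R).
E[S | R=-5.2] = 9.3 + (0.78)·(2.7/6.0)·(-5.2 − (7.3)) = 9.3 + (0.351)·(-12.5) = 4.9125.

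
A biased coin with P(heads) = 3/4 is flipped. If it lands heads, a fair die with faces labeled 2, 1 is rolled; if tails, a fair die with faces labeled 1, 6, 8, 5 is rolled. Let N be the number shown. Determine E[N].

E[N | heads] = (2+1)/2 = 3/2.
E[N | tails] = (1+6+8+5)/4 = 5.
By the law of total expectation,
E[N] = (3/4)·(3/2) + (1/4)·(5) = 19/8.

19/8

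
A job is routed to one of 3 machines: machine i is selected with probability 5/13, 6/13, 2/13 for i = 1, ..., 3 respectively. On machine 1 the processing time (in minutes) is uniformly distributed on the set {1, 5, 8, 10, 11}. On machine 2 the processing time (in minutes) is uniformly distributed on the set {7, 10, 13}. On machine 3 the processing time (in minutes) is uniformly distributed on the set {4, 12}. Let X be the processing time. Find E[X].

111/13

E[X | machine 1] = (1+5+8+10+11)/5 = 7.
E[X | machine 2] = (7+10+13)/3 = 10.
E[X | machine 3] = (4+12)/2 = 8.
E[X] = (5/13)·(7) + (6/13)·(10) + (2/13)·(8) = 111/13.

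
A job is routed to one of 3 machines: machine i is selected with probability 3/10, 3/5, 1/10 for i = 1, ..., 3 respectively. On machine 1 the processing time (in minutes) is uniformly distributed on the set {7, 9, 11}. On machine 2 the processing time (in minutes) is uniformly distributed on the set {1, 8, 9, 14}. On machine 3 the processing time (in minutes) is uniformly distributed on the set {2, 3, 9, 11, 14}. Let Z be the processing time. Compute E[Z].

207/25

E[Z | machine 1] = (7+9+11)/3 = 9.
E[Z | machine 2] = (1+8+9+14)/4 = 8.
E[Z | machine 3] = (2+3+9+11+14)/5 = 39/5.
By the law of total expectation,
E[Z] = (3/10)·(9) + (3/5)·(8) + (1/10)·(39/5) = 207/25.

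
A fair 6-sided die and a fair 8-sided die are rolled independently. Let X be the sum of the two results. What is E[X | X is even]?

P(X is even) = 1/2.
Σ over the event: 2·1/48 + 4·1/16 + 6·5/48 + 8·1/8 + 10·5/48 + 12·1/16 + 14·1/48 = 4.
E[X | X is even] = (4) / (1/2) = 8.

8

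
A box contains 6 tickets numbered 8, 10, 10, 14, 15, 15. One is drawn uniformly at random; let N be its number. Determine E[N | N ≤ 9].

P(N ≤ 9) = 1/6.
Σ over the event: 8·1/6 = 4/3.
E[N | N ≤ 9] = (4/3) / (1/6) = 8.

8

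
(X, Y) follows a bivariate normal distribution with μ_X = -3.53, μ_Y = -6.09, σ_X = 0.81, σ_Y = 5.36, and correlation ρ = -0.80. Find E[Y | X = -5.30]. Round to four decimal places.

3.2801

For a bivariate normal, E[Y | X=x] = μ_Y + ρ·(σ_Y/σ_X)·(x − μ_X).
E[Y | X=-5.30] = -6.09 + (-0.80)·(5.36/0.81)·(-5.30 − (-3.53)) = -6.09 + (-5.29383)·(-1.77) = 3.2801.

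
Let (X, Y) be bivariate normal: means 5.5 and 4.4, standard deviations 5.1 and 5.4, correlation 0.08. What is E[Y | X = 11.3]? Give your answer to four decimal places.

4.8913

E[Y | X=x] = μ_Y + ρ(σ_Y/σ_X)(x − μ_X) for jointly normal variables.
E[Y | X=11.3] = 4.4 + (0.08)·(5.4/5.1)·(11.3 − (5.5)) = 4.4 + (0.084706)·(5.8) = 4.8913.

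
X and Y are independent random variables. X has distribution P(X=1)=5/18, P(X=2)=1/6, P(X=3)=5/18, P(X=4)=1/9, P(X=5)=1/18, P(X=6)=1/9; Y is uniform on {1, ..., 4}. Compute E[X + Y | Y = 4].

41/6

P(Y = 4) = 1/4.
Summing (X+Y)·P(x,y) over outcomes with Y = 4 gives 41/24.
E[X + Y | Y = 4] = (41/24) / (1/4) = 41/6.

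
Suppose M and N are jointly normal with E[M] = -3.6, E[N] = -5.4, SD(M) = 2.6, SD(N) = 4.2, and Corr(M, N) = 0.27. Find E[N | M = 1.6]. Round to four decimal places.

-3.1320

The regression of N on M has slope ρ·σ_N/σ_M and passes through (μ_M, μ_N).
E[N | M=1.6] = -5.4 + (0.27)·(4.2/2.6)·(1.6 − (-3.6)) = -5.4 + (0.43615)·(5.2) = -3.1320.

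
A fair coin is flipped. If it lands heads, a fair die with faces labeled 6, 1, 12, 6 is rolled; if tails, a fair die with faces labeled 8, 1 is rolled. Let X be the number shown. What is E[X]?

43/8

E[X | heads] = (6+1+12+6)/4 = 25/4.
E[X | tails] = (8+1)/2 = 9/2.
By the law of total expectation,
E[X] = (1/2)·(25/4) + (1/2)·(9/2) = 43/8.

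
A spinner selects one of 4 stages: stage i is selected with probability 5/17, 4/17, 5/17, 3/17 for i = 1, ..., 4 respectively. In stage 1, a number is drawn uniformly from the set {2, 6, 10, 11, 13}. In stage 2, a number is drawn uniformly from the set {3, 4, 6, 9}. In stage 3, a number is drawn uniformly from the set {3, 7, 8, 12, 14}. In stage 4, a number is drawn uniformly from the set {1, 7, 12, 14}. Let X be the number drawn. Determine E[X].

E[X | stage 1] = (2+6+10+11+13)/5 = 42/5.
E[X | stage 2] = (3+4+6+9)/4 = 11/2.
E[X | stage 3] = (3+7+8+12+14)/5 = 44/5.
E[X | stage 4] = (1+7+12+14)/4 = 17/2.
E[X] = (5/17)·(42/5) + (4/17)·(11/2) + (5/17)·(44/5) + (3/17)·(17/2) = 267/34.

267/34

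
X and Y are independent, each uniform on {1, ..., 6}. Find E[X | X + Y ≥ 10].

16/3

Outcomes with X + Y ≥ 10: (4,6), (5,5), (5,6), (6,4), (6,5), (6,6), each with probability 1/36.
E[X | X + Y ≥ 10] = (4 + 5 + 5 + 6 + 6 + 6) / 6 = 16/3.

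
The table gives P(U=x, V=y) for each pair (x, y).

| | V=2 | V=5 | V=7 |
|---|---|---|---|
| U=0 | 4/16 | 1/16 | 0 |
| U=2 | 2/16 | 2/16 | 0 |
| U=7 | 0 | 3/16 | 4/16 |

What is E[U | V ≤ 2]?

2/3

P(V ≤ 2) = 3/8.
Σ U·P over the event = 0·(4/16) + 2·(2/16) = 1/4.
E[U | V ≤ 2] = (1/4) / (3/8) = 2/3.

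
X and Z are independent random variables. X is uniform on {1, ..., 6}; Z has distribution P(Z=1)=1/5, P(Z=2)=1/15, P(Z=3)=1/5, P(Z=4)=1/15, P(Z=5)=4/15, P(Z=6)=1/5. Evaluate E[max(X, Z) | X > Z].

P(X > Z) = 17/45.
Summing max(X,Z)·P(x,y) over outcomes with X > Z gives 79/45.
E[max(X, Z) | X > Z] = (79/45) / (17/45) = 79/17.

79/17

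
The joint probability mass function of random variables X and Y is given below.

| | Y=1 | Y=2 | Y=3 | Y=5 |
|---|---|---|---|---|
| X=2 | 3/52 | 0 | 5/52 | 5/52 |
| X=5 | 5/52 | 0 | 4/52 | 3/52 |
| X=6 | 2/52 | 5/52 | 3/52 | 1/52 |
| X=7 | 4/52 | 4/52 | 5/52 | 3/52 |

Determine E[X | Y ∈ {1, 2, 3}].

53/10

P(Y ∈ {1, 2, 3}) = 10/13.
Summing X·P(X=x,Y=y) over the conditioning event gives 53/13.
E[X | Y ∈ {1, 2, 3}] = (53/13) / (10/13) = 53/10.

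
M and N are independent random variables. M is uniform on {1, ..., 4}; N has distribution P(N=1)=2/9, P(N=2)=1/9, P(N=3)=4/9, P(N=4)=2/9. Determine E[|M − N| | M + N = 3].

1

P(M + N = 3) = 1/12.
Summing |M−N|·P(x,y) over outcomes with M + N = 3 gives 1/12.
E[|M − N| | M + N = 3] = (1/12) / (1/12) = 1.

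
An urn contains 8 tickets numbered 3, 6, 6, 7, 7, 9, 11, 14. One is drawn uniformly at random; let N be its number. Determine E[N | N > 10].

P(N > 10) = 1/4.
Σ over the event: 11·1/8 + 14·1/8 = 25/8.
E[N | N > 10] = (25/8) / (1/4) = 25/2.

25/2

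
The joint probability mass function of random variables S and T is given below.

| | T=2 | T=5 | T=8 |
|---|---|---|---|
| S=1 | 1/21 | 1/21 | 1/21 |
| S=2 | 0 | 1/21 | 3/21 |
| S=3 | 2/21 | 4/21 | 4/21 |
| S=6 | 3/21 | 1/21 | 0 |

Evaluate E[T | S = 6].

P(S = 6) = 4/21.
Σ T·P over the event = 2·(3/21) + 5·(1/21) = 11/21.
E[T | S = 6] = (11/21) / (4/21) = 11/4.

11/4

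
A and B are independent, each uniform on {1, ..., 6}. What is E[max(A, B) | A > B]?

14/3

P(A > B) = 5/12.
Summing max(A,B)·P(x,y) over outcomes with A > B gives 35/18.
E[max(A, B) | A > B] = (35/18) / (5/12) = 14/3.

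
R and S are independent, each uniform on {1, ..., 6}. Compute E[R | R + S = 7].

P(R + S = 7) = 1/6.
Summing R·P(x,y) over outcomes with R + S = 7 gives 7/12.
E[R | R + S = 7] = (7/12) / (1/6) = 7/2.

7/2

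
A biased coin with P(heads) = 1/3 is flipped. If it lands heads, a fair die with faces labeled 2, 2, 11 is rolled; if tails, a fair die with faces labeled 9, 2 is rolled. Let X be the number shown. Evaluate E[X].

E[X | heads] = (2+2+11)/3 = 5.
E[X | tails] = (9+2)/2 = 11/2.
By the law of total expectation,
E[X] = (1/3)·(5) + (2/3)·(11/2) = 16/3.

16/3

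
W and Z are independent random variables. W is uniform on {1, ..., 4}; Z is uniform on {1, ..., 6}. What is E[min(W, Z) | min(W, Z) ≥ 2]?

41/15

P(min(W, Z) ≥ 2) = 5/8.
Summing min(W,Z)·P(x,y) over outcomes with min(W, Z) ≥ 2 gives 41/24.
E[min(W, Z) | min(W, Z) ≥ 2] = (41/24) / (5/8) = 41/15.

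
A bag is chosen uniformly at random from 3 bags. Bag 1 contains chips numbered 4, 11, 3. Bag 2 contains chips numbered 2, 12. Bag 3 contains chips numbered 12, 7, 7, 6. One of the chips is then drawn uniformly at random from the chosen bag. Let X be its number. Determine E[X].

7

E[X | bag 1] = (4+11+3)/3 = 6.
E[X | bag 2] = (2+12)/2 = 7.
E[X | bag 3] = (12+7+7+6)/4 = 8.
E[X] = (1/3)·(6) + (1/3)·(7) + (1/3)·(8) = 7.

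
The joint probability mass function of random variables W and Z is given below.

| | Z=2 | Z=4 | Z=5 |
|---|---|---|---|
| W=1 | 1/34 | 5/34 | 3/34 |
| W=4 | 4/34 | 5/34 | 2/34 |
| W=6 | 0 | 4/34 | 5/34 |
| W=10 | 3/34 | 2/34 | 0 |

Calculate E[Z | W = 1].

P(W = 1) = 9/34.
Summing Z·P(W=x,Z=y) over the conditioning event gives 37/34.
E[Z | W = 1] = (37/34) / (9/34) = 37/9.

37/9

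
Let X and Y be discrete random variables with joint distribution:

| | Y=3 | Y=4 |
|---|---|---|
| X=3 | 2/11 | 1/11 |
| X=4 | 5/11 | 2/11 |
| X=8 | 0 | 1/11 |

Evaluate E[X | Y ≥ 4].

19/4

P(Y ≥ 4) = 4/11.
Σ X·P over the event = 3·(1/11) + 4·(2/11) + 8·(1/11) = 19/11.
E[X | Y ≥ 4] = (19/11) / (4/11) = 19/4.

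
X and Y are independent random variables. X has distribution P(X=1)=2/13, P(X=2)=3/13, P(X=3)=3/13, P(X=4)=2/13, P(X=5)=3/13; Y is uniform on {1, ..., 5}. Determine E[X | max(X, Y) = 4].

P(max(X, Y) = 4) = 16/65.
Summing X·P(x,y) over outcomes with max(X, Y) = 4 gives 49/65.
E[X | max(X, Y) = 4] = (49/65) / (16/65) = 49/16.

49/16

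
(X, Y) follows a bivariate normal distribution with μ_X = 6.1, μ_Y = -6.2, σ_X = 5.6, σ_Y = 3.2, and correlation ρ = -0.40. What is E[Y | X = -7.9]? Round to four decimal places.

-3.0000

E[Y | X=x] = μ_Y + ρ(σ_Y/σ_X)(x − μ_X) for jointly normal variables.
E[Y | X=-7.9] = -6.2 + (-0.40)·(3.2/5.6)·(-7.9 − (6.1)) = -6.2 + (-0.22857)·(-14) = -3.0000.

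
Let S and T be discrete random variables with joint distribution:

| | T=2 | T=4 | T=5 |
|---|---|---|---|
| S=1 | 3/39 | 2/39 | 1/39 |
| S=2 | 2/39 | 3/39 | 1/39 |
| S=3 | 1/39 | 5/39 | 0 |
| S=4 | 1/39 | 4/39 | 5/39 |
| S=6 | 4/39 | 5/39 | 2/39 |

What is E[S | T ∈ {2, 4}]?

P(T ∈ {2, 4}) = 10/13.
Summing S·P(S=x,T=y) over the conditioning event gives 107/39.
E[S | T ∈ {2, 4}] = (107/39) / (10/13) = 107/30.

107/30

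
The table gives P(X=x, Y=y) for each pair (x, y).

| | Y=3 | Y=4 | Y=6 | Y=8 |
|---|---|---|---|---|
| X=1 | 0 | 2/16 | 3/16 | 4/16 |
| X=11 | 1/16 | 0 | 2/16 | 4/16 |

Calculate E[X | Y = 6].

5

P(Y = 6) = 5/16.
Summing X·P(X=x,Y=y) over the conditioning event gives 25/16.
E[X | Y = 6] = (25/16) / (5/16) = 5.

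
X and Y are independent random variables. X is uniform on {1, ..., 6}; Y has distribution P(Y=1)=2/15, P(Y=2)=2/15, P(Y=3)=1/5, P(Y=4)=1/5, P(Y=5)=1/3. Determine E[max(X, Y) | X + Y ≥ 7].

P(X + Y ≥ 7) = 26/45.
Summing max(X,Y)·P(x,y) over outcomes with X + Y ≥ 7 gives 133/45.
E[max(X, Y) | X + Y ≥ 7] = (133/45) / (26/45) = 133/26.

133/26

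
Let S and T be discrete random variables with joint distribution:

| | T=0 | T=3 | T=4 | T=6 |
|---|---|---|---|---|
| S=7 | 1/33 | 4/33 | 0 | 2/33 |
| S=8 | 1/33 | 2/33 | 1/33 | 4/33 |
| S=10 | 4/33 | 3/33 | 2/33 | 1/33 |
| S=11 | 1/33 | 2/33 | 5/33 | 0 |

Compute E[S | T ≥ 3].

235/26

P(T ≥ 3) = 26/33.
Summing S·P(S=x,T=y) over the conditioning event gives 235/33.
E[S | T ≥ 3] = (235/33) / (26/33) = 235/26.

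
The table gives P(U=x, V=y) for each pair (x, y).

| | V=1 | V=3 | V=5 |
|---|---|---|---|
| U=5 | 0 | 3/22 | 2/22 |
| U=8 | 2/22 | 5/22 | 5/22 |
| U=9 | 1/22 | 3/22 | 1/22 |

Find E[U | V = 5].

59/8

P(V = 5) = 4/11.
Σ U·P over the event = 5·(2/22) + 8·(5/22) + 9·(1/22) = 59/22.
E[U | V = 5] = (59/22) / (4/11) = 59/8.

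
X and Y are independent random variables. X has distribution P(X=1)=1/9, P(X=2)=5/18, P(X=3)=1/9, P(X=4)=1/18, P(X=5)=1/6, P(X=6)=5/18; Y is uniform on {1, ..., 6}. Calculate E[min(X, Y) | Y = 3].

5/2

P(Y = 3) = 1/6.
Summing min(X,Y)·P(x,y) over outcomes with Y = 3 gives 5/12.
E[min(X, Y) | Y = 3] = (5/12) / (1/6) = 5/2.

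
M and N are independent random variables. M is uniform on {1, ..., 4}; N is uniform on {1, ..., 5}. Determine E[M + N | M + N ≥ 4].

6

P(M + N ≥ 4) = 17/20.
Summing (M+N)·P(x,y) over outcomes with M + N ≥ 4 gives 51/10.
E[M + N | M + N ≥ 4] = (51/10) / (17/20) = 6.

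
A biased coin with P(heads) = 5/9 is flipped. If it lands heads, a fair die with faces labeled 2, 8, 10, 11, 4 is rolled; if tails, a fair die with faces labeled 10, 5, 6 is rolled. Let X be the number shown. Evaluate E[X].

7

E[X | heads] = (2+8+10+11+4)/5 = 7.
E[X | tails] = (10+5+6)/3 = 7.
By the law of total expectation,
E[X] = (5/9)·(7) + (4/9)·(7) = 7.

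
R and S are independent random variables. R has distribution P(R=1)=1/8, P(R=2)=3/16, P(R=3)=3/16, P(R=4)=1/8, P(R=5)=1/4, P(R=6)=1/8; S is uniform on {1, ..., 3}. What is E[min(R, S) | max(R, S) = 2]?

11/8

P(max(R, S) = 2) = 1/6.
Summing min(R,S)·P(x,y) over outcomes with max(R, S) = 2 gives 11/48.
E[min(R, S) | max(R, S) = 2] = (11/48) / (1/6) = 11/8.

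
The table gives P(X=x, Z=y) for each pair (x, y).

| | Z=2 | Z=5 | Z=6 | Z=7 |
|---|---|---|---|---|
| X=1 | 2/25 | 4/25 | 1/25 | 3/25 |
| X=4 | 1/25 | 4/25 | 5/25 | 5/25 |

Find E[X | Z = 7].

23/8

P(Z = 7) = 8/25.
Σ X·P over the event = 1·(3/25) + 4·(5/25) = 23/25.
E[X | Z = 7] = (23/25) / (8/25) = 23/8.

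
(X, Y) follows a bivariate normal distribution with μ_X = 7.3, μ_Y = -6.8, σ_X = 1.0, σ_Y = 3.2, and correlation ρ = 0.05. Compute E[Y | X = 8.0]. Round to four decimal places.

The regression of Y on X has slope ρ·σ_Y/σ_X and passes through (μ_X, μ_Y).
E[Y | X=8.0] = -6.8 + (0.05)·(3.2/1.0)·(8.0 − (7.3)) = -6.8 + (0.16)·(0.7) = -6.6880.

-6.6880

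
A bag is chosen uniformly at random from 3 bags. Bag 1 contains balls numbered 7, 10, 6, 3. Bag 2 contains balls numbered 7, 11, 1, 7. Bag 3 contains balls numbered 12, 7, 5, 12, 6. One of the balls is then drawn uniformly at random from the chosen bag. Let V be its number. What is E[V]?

107/15

E[V | bag 1] = (7+10+6+3)/4 = 13/2.
E[V | bag 2] = (7+11+1+7)/4 = 13/2.
E[V | bag 3] = (12+7+5+12+6)/5 = 42/5.
By the law of total expectation,
E[V] = (1/3)·(13/2) + (1/3)·(13/2) + (1/3)·(42/5) = 107/15.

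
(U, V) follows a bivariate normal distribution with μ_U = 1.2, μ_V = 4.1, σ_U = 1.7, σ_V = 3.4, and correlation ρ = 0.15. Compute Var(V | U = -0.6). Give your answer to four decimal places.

11.2999

Var(V | U=x) = (1 − ρ²)·σ_V².
Var(V | U=-0.6) = (3.4)²·(1 − (0.15)²) = 11.56·0.9775 = 11.2999.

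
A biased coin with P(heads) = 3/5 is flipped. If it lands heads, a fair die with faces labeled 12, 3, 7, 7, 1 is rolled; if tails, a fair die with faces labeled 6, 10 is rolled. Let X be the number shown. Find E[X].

E[X | heads] = (12+3+7+7+1)/5 = 6.
E[X | tails] = (6+10)/2 = 8.
By the law of total expectation,
E[X] = (3/5)·(6) + (2/5)·(8) = 34/5.

34/5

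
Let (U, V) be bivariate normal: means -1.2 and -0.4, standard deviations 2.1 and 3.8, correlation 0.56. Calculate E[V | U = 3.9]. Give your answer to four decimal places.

The regression of V on U has slope ρ·σ_V/σ_U and passes through (μ_U, μ_V).
E[V | U=3.9] = -0.4 + (0.56)·(3.8/2.1)·(3.9 − (-1.2)) = -0.4 + (1.01333)·(5.1) = 4.7680.

4.7680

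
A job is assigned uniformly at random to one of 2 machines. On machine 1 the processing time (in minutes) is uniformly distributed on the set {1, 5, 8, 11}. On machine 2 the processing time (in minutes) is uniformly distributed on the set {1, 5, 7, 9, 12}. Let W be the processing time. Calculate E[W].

261/40

E[W | machine 1] = (1+5+8+11)/4 = 25/4.
E[W | machine 2] = (1+5+7+9+12)/5 = 34/5.
E[W] = (1/2)·(25/4) + (1/2)·(34/5) = 261/40.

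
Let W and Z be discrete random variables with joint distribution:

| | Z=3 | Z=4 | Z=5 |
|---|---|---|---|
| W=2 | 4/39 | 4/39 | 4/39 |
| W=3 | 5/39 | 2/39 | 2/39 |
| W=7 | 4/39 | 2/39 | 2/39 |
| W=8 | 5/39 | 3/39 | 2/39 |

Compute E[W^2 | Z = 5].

P(Z = 5) = 10/39.
Σ W^2·P over the event = 4·(4/39) + 9·(2/39) + 49·(2/39) + 64·(2/39) = 20/3.
E[W^2 | Z = 5] = (20/3) / (10/39) = 26.

26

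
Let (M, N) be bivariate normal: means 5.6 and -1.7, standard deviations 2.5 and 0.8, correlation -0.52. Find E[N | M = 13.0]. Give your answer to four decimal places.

The regression of N on M has slope ρ·σ_N/σ_M and passes through (μ_M, μ_N).
E[N | M=13.0] = -1.7 + (-0.52)·(0.8/2.5)·(13.0 − (5.6)) = -1.7 + (-0.1664)·(7.4) = -2.9314.

-2.9314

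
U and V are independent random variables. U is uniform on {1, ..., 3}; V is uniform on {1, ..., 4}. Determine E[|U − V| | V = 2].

2/3

Outcomes with V = 2: (1,2), (2,2), (3,2), each with probability 1/12.
E[|U − V| | V = 2] = (1 + 0 + 1) / 3 = 2/3.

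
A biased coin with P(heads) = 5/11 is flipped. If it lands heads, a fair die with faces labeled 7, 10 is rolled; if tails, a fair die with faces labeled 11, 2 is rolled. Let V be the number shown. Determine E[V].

E[V | heads] = (7+10)/2 = 17/2.
E[V | tails] = (11+2)/2 = 13/2.
By the law of total expectation,
E[V] = (5/11)·(17/2) + (6/11)·(13/2) = 163/22.

163/22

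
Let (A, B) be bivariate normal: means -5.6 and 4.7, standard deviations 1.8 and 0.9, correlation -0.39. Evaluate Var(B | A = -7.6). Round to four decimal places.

0.6868

Var(B | A=x) = (1 − ρ²)·σ_B².
Var(B | A=-7.6) = (0.9)²·(1 − (-0.39)²) = 0.81·0.8479 = 0.6868.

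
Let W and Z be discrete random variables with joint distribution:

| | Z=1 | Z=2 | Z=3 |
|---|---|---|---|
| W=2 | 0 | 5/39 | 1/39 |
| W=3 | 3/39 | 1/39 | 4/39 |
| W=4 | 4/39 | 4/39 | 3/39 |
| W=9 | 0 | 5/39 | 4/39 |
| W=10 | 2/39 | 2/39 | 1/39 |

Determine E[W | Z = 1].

P(Z = 1) = 3/13.
Σ W·P over the event = 3·(3/39) + 4·(4/39) + 10·(2/39) = 15/13.
E[W | Z = 1] = (15/13) / (3/13) = 5.

5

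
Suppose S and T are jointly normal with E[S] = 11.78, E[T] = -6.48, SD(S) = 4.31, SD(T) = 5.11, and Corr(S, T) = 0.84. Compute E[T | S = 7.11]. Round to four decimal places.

E[T | S=x] = μ_T + ρ(σ_T/σ_S)(x − μ_S) for jointly normal variables.
E[T | S=7.11] = -6.48 + (0.84)·(5.11/4.31)·(7.11 − (11.78)) = -6.48 + (0.99592)·(-4.67) = -11.1309.

-11.1309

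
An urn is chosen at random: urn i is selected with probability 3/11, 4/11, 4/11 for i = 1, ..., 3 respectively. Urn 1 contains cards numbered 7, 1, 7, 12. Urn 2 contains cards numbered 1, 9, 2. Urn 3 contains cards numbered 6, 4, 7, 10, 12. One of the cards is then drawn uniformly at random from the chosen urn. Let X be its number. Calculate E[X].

1349/220

E[X | urn 1] = (7+1+7+12)/4 = 27/4.
E[X | urn 2] = (1+9+2)/3 = 4.
E[X | urn 3] = (6+4+7+10+12)/5 = 39/5.
By the law of total expectation,
E[X] = (3/11)·(27/4) + (4/11)·(4) + (4/11)·(39/5) = 1349/220.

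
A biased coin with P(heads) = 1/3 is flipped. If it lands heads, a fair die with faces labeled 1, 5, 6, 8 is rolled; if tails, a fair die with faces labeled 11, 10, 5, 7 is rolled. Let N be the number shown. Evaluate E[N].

43/6

E[N | heads] = (1+5+6+8)/4 = 5.
E[N | tails] = (11+10+5+7)/4 = 33/4.
By the law of total expectation,
E[N] = (1/3)·(5) + (2/3)·(33/4) = 43/6.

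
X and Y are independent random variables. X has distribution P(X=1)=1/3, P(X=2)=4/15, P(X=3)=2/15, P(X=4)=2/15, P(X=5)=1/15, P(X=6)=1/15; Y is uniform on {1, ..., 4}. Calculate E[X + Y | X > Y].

65/11

P(X > Y) = 11/30.
Summing (X+Y)·P(x,y) over outcomes with X > Y gives 13/6.
E[X + Y | X > Y] = (13/6) / (11/30) = 65/11.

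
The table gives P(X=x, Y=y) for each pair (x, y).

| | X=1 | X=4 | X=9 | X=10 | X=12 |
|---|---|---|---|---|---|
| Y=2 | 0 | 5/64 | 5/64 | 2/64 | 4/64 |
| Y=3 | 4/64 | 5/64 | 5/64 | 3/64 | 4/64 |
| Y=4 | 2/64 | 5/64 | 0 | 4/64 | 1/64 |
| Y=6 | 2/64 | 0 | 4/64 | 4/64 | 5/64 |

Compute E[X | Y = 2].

P(Y = 2) = 1/4.
Σ X·P over the event = 4·(5/64) + 9·(5/64) + 10·(2/64) + 12·(4/64) = 133/64.
E[X | Y = 2] = (133/64) / (1/4) = 133/16.

133/16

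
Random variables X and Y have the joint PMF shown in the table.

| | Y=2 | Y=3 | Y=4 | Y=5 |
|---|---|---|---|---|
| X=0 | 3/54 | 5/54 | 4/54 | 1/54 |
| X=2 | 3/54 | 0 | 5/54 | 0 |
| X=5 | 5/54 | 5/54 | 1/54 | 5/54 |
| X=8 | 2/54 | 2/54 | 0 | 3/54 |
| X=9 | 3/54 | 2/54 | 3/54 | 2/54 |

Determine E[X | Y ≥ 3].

84/19

P(Y ≥ 3) = 19/27.
Summing X·P(X=x,Y=y) over the conditioning event gives 28/9.
E[X | Y ≥ 3] = (28/9) / (19/27) = 84/19.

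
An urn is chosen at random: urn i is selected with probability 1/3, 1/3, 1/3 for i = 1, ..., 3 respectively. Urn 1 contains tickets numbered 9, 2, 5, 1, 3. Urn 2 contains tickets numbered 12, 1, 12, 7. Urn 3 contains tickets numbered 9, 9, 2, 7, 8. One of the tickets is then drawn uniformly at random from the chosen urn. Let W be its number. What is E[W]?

19/3

E[W | urn 1] = (9+2+5+1+3)/5 = 4.
E[W | urn 2] = (12+1+12+7)/4 = 8.
E[W | urn 3] = (9+9+2+7+8)/5 = 7.
E[W] = (1/3)·(4) + (1/3)·(8) + (1/3)·(7) = 19/3.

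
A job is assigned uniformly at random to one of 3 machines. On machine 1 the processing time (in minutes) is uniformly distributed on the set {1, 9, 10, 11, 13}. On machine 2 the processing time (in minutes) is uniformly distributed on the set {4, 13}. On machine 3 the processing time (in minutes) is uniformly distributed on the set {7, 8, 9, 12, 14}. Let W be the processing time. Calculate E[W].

E[W | machine 1] = (1+9+10+11+13)/5 = 44/5.
E[W | machine 2] = (4+13)/2 = 17/2.
E[W | machine 3] = (7+8+9+12+14)/5 = 10.
By the law of total expectation,
E[W] = (1/3)·(44/5) + (1/3)·(17/2) + (1/3)·(10) = 91/10.

91/10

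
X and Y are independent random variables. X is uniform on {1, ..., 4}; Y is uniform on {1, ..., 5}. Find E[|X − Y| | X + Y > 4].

12/7

P(X + Y > 4) = 7/10.
Summing |X−Y|·P(x,y) over outcomes with X + Y > 4 gives 6/5.
E[|X − Y| | X + Y > 4] = (6/5) / (7/10) = 12/7.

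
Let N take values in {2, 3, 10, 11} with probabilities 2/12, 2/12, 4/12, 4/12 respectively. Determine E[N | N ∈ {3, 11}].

P(N ∈ {3, 11}) = 1/2.
Σ over the event: 3·1/6 + 11·1/3 = 25/6.
E[N | N ∈ {3, 11}] = (25/6) / (1/2) = 25/3.

25/3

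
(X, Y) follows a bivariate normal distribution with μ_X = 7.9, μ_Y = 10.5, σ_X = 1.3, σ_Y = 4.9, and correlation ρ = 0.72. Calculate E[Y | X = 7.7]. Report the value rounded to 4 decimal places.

E[Y | X=x] = μ_Y + ρ(σ_Y/σ_X)(x − μ_X) for jointly normal variables.
E[Y | X=7.7] = 10.5 + (0.72)·(4.9/1.3)·(7.7 − (7.9)) = 10.5 + (2.7138)·(-0.2) = 9.9572.

9.9572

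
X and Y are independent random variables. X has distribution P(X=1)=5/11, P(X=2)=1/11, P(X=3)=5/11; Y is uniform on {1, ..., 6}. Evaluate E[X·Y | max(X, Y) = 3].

37/7

P(max(X, Y) = 3) = 7/22.
Summing XY·P(x,y) over outcomes with max(X, Y) = 3 gives 37/22.
E[X·Y | max(X, Y) = 3] = (37/22) / (7/22) = 37/7.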